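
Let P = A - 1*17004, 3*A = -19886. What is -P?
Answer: 70898/3 ≈ 23633.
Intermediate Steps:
A = -19886/3 (A = (⅓)*(-19886) = -19886/3 ≈ -6628.7)
P = -70898/3 (P = -19886/3 - 1*17004 = -19886/3 - 17004 = -70898/3 ≈ -23633.)
-P = -1*(-70898/3) = 70898/3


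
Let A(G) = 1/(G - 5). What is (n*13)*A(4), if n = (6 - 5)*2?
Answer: -26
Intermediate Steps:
A(G) = 1/(-5 + G)
n = 2 (n = 1*2 = 2)
(n*13)*A(4) = (2*13)/(-5 + 4) = 26/(-1) = 26*(-1) = -26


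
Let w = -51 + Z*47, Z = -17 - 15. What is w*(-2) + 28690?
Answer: 31800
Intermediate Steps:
Z = -32
w = -1555 (w = -51 - 32*47 = -51 - 1504 = -1555)
w*(-2) + 28690 = -1555*(-2) + 28690 = 3110 + 28690 = 31800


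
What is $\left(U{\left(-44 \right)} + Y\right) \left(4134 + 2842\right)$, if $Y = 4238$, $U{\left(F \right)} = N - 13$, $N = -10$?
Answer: $29403840$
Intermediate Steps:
$U{\left(F \right)} = -23$ ($U{\left(F \right)} = -10 - 13 = -23$)
$\left(U{\left(-44 \right)} + Y\right) \left(4134 + 2842\right) = \left(-23 + 4238\right) \left(4134 + 2842\right) = 4215 \cdot 6976 = 29403840$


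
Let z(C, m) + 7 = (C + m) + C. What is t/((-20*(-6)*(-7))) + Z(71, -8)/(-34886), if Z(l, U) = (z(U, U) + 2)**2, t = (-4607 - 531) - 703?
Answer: 33843781/4884040 ≈ 6.9295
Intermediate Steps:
z(C, m) = -7 + m + 2*C (z(C, m) = -7 + ((C + m) + C) = -7 + (m + 2*C) = -7 + m + 2*C)
t = -5841 (t = -5138 - 703 = -5841)
Z(l, U) = (-5 + 3*U)**2 (Z(l, U) = ((-7 + U + 2*U) + 2)**2 = ((-7 + 3*U) + 2)**2 = (-5 + 3*U)**2)
t/((-20*(-6)*(-7))) + Z(71, -8)/(-34886) = -5841/(-20*(-6)*(-7)) + (-5 + 3*(-8))**2/(-34886) = -5841/(120*(-7)) + (-5 - 24)**2*(-1/34886) = -5841/(-840) + (-29)**2*(-1/34886) = -5841*(-1/840) + 841*(-1/34886) = 1947/280 - 841/34886 = 33843781/4884040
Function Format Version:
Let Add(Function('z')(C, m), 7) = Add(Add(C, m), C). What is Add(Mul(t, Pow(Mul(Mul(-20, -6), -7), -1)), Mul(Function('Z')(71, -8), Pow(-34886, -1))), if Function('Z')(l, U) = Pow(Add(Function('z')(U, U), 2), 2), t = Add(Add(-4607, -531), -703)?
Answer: Rational(33843781, 4884040) ≈ 6.9295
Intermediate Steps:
Function('z')(C, m) = Add(-7, m, Mul(2, C)) (Function('z')(C, m) = Add(-7, Add(Add(C, m), C)) = Add(-7, Add(m, Mul(2, C))) = Add(-7, m, Mul(2, C)))
t = -5841 (t = Add(-5138, -703) = -5841)
Function('Z')(l, U) = Pow(Add(-5, Mul(3, U)), 2) (Function('Z')(l, U) = Pow(Add(Add(-7, U, Mul(2, U)), 2), 2) = Pow(Add(Add(-7, Mul(3, U)), 2), 2) = Pow(Add(-5, Mul(3, U)), 2))
Add(Mul(t, Pow(Mul(Mul(-20, -6), -7), -1)), Mul(Function('Z')(71, -8), Pow(-34886, -1))) = Add(Mul(-5841, Pow(Mul(Mul(-20, -6), -7), -1)), Mul(Pow(Add(-5, Mul(3, -8)), 2), Pow(-34886, -1))) = Add(Mul(-5841, Pow(Mul(120, -7), -1)), Mul(Pow(Add(-5, -24), 2), Rational(-1, 34886))) = Add(Mul(-5841, Pow(-840, -1)), Mul(Pow(-29, 2), Rational(-1, 34886))) = Add(Mul(-5841, Rational(-1, 840)), Mul(841, Rational(-1, 34886))) = Add(Rational(1947, 280), Rational(-841, 34886)) = Rational(33843781, 4884040)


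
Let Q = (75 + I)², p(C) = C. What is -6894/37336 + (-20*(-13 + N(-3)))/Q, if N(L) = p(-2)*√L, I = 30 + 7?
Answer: -2399093/14635712 + 5*I*√3/1568 ≈ -0.16392 + 0.0055231*I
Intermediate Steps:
I = 37
N(L) = -2*√L
Q = 12544 (Q = (75 + 37)² = 112² = 12544)
-6894/37336 + (-20*(-13 + N(-3)))/Q = -6894/37336 - 20*(-13 - 2*I*√3)/12544 = -6894*1/37336 - 20*(-13 - 2*I*√3)*(1/12544) = -3447/18668 - 20*(-13 - 2*I*√3)*(1/12544) = -3447/18668 + (260 + 40*I*√3)*(1/12544) = -3447/18668 + (65/3136 + 5*I*√3/1568) = -2399093/14635712 + 5*I*√3/1568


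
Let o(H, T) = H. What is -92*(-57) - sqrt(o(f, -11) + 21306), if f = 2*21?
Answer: 5244 - 6*sqrt(593) ≈ 5097.9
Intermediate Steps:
f = 42
-92*(-57) - sqrt(o(f, -11) + 21306) = -92*(-57) - sqrt(42 + 21306) = 5244 - sqrt(21348) = 5244 - 6*sqrt(593)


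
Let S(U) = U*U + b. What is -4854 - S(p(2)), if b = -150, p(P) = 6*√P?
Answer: -4776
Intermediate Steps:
S(U) = -150 + U² (S(U) = U*U - 150 = U² - 150 = -150 + U²)
-4854 - S(p(2)) = -4854 - (-150 + (6*√2)²) = -4854 - (-150 + 72) = -4854 - 1*(-78) = -4854 + 78 = -4776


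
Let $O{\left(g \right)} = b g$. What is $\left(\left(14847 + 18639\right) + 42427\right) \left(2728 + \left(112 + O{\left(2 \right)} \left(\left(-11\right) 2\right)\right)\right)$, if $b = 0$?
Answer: $215592920$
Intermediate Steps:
$O{\left(g \right)} = 0$ ($O{\left(g \right)} = 0 g = 0$)
$\left(\left(14847 + 18639\right) + 42427\right) \left(2728 + \left(112 + O{\left(2 \right)} \left(\left(-11\right) 2\right)\right)\right) = \left(\left(14847 + 18639\right) + 42427\right) \left(2728 + \left(112 + 0 \left(\left(-11\right) 2\right)\right)\right) = \left(33486 + 42427\right) \left(2728 + \left(112 + 0 \left(-22\right)\right)\right) = 75913 \left(2728 + \left(112 + 0\right)\right) = 75913 \left(2728 + 112\right) = 75913 \cdot 2840 = 215592920$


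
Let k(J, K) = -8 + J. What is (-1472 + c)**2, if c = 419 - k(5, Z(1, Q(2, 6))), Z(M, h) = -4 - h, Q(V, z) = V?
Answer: 1102500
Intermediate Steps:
c = 422 (c = 419 - (-8 + 5) = 419 - 1*(-3) = 419 + 3 = 422)
(-1472 + c)**2 = (-1472 + 422)**2 = (-1050)**2 = 1102500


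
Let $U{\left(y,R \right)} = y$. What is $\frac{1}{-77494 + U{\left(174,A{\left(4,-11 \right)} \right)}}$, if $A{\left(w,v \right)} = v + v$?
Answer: $- \frac{1}{77320} \approx -1.2933 \cdot 10^{-5}$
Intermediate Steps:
$A{\left(w,v \right)} = 2 v$
$\frac{1}{-77494 + U{\left(174,A{\left(4,-11 \right)} \right)}} = \frac{1}{-77494 + 174} = \frac{1}{-77320} = - \frac{1}{77320}$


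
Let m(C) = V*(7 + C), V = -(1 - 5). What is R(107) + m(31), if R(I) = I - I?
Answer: 152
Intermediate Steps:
V = 4 (V = -1*(-4) = 4)
R(I) = 0
m(C) = 28 + 4*C (m(C) = 4*(7 + C) = 28 + 4*C)
R(107) + m(31) = 0 + (28 + 4*31) = 0 + (28 + 124) = 0 + 152 = 152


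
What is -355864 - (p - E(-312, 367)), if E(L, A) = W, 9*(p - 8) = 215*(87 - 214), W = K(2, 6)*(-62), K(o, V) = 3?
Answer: -3177217/9 ≈ -3.5302e+5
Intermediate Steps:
W = -186 (W = 3*(-62) = -186)
p = -27233/9 (p = 8 + (215*(87 - 214))/9 = 8 + (215*(-127))/9 = 8 + (⅑)*(-27305) = 8 - 27305/9 = -27233/9 ≈ -3025.9)
E(L, A) = -186
-355864 - (p - E(-312, 367)) = -355864 - (-27233/9 - 1*(-186)) = -355864 - (-27233/9 + 186) = -355864 - 1*(-25559/9) = -355864 + 25559/9 = -3177217/9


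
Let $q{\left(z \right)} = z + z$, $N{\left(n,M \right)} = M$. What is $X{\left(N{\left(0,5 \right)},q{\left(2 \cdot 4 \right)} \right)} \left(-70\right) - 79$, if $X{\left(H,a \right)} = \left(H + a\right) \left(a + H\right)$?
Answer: $-30949$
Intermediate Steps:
$q{\left(z \right)} = 2 z$
$X{\left(H,a \right)} = \left(H + a\right)^{2}$ ($X{\left(H,a \right)} = \left(H + a\right) \left(H + a\right) = \left(H + a\right)^{2}$)
$X{\left(N{\left(0,5 \right)},q{\left(2 \cdot 4 \right)} \right)} \left(-70\right) - 79 = \left(5 + 2 \cdot 2 \cdot 4\right)^{2} \left(-70\right) - 79 = \left(5 + 2 \cdot 8\right)^{2} \left(-70\right) - 79 = \left(5 + 16\right)^{2} \left(-70\right) - 79 = 21^{2} \left(-70\right) - 79 = 441 \left(-70\right) - 79 = -30870 - 79 = -30949$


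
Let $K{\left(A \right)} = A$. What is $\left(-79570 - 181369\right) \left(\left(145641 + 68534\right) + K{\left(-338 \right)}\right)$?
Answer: $-55798412943$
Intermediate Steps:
$\left(-79570 - 181369\right) \left(\left(145641 + 68534\right) + K{\left(-338 \right)}\right) = \left(-79570 - 181369\right) \left(\left(145641 + 68534\right) - 338\right) = - 260939 \left(214175 - 338\right) = \left(-260939\right) 213837 = -55798412943$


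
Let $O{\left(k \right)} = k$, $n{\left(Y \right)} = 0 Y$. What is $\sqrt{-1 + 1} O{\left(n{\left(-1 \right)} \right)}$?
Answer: $0$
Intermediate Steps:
$n{\left(Y \right)} = 0$
$\sqrt{-1 + 1} O{\left(n{\left(-1 \right)} \right)} = \sqrt{-1 + 1} \cdot 0 = \sqrt{0} \cdot 0 = 0 \cdot 0 = 0$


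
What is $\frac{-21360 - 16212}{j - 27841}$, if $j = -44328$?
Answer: $\frac{37572}{72169} \approx 0.52061$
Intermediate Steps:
$\frac{-21360 - 16212}{j - 27841} = \frac{-21360 - 16212}{-44328 - 27841} = - \frac{37572}{-72169} = \left(-37572\right) \left(- \frac{1}{72169}\right) = \frac{37572}{72169}$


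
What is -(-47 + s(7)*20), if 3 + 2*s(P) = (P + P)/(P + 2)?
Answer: 553/9 ≈ 61.444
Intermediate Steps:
s(P) = -3/2 + P/(2 + P) (s(P) = -3/2 + ((P + P)/(P + 2))/2 = -3/2 + ((2*P)/(2 + P))/2 = -3/2 + (2*P/(2 + P))/2 = -3/2 + P/(2 + P))
-(-47 + s(7)*20) = -(-47 + ((-6 - 1*7)/(2*(2 + 7)))*20) = -(-47 + ((½)*(-6 - 7)/9)*20) = -(-47 + ((½)*(⅑)*(-13))*20) = -(-47 - 13/18*20) = -(-47 - 130/9) = -1*(-553/9) = 553/9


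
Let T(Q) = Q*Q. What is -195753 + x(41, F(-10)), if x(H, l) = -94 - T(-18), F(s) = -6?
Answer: -196171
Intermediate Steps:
T(Q) = Q**2
x(H, l) = -418 (x(H, l) = -94 - 1*(-18)**2 = -94 - 1*324 = -94 - 324 = -418)
-195753 + x(41, F(-10)) = -195753 - 418 = -196171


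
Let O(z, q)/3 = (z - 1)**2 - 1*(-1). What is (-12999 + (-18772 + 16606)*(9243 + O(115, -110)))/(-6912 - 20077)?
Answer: 104487843/26989 ≈ 3871.5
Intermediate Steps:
O(z, q) = 3 + 3*(-1 + z)**2 (O(z, q) = 3*((z - 1)**2 - 1*(-1)) = 3*((-1 + z)**2 + 1) = 3*(1 + (-1 + z)**2) = 3 + 3*(-1 + z)**2)
(-12999 + (-18772 + 16606)*(9243 + O(115, -110)))/(-6912 - 20077) = (-12999 + (-18772 + 16606)*(9243 + (3 + 3*(-1 + 115)**2)))/(-6912 - 20077) = (-12999 - 2166*(9243 + (3 + 3*114**2)))/(-26989) = (-12999 - 2166*(9243 + (3 + 3*12996)))*(-1/26989) = (-12999 - 2166*(9243 + (3 + 38988)))*(-1/26989) = (-12999 - 2166*(9243 + 38991))*(-1/26989) = (-12999 - 2166*48234)*(-1/26989) = (-12999 - 104474844)*(-1/26989) = -104487843*(-1/26989) = 104487843/26989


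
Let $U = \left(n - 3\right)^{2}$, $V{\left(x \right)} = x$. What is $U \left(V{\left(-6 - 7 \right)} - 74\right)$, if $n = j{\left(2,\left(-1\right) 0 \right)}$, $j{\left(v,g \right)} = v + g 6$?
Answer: $-87$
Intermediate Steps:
$j{\left(v,g \right)} = v + 6 g$
$n = 2$ ($n = 2 + 6 \left(\left(-1\right) 0\right) = 2 + 6 \cdot 0 = 2 + 0 = 2$)
$U = 1$ ($U = \left(2 - 3\right)^{2} = \left(-1\right)^{2} = 1$)
$U \left(V{\left(-6 - 7 \right)} - 74\right) = 1 \left(\left(-6 - 7\right) - 74\right) = 1 \left(-13 - 74\right) = 1 \left(-87\right) = -87$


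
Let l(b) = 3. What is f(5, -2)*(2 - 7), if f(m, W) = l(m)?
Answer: -15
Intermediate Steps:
f(m, W) = 3
f(5, -2)*(2 - 7) = 3*(2 - 7) = 3*(-5) = -15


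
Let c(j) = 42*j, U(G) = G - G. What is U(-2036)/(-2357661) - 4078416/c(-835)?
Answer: 679736/5845 ≈ 116.29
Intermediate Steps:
U(G) = 0
U(-2036)/(-2357661) - 4078416/c(-835) = 0/(-2357661) - 4078416/(42*(-835)) = 0*(-1/2357661) - 4078416/(-35070) = 0 - 4078416*(-1/35070) = 0 + 679736/5845 = 679736/5845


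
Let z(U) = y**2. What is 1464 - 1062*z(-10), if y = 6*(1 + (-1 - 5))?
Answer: -954336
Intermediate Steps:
y = -30 (y = 6*(1 - 6) = 6*(-5) = -30)
z(U) = 900 (z(U) = (-30)**2 = 900)
1464 - 1062*z(-10) = 1464 - 1062*900 = 1464 - 955800 = -954336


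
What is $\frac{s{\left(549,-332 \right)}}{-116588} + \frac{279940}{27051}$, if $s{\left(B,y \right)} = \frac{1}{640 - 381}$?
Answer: $\frac{8453149955429}{816839894892} \approx 10.349$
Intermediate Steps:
$s{\left(B,y \right)} = \frac{1}{259}$
$\frac{s{\left(549,-332 \right)}}{-116588} + \frac{279940}{27051} = \frac{1}{259 \left(-116588\right)} + \frac{279940}{27051} = \frac{1}{259} \left(- \frac{1}{116588}\right) + 279940 \cdot \frac{1}{27051} = - \frac{1}{30196292} + \frac{279940}{27051} = \frac{8453149955429}{816839894892}$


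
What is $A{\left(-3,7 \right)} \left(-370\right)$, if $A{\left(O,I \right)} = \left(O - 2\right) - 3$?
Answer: $2960$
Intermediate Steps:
$A{\left(O,I \right)} = -5 + O$ ($A{\left(O,I \right)} = \left(-2 + O\right) - 3 = -5 + O$)
$A{\left(-3,7 \right)} \left(-370\right) = \left(-5 - 3\right) \left(-370\right) = \left(-8\right) \left(-370\right) = 2960$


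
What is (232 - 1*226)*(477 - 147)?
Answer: 1980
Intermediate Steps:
(232 - 1*226)*(477 - 147) = (232 - 226)*330 = 6*330 = 1980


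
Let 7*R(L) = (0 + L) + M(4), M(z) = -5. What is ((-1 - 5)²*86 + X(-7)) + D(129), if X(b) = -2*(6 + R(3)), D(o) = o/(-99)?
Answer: 712235/231 ≈ 3083.3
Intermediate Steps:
R(L) = -5/7 + L/7 (R(L) = ((0 + L) - 5)/7 = (L - 5)/7 = (-5 + L)/7 = -5/7 + L/7)
D(o) = -o/99 (D(o) = o*(-1/99) = -o/99)
X(b) = -80/7 (X(b) = -2*(6 + (-5/7 + (⅐)*3)) = -2*(6 + (-5/7 + 3/7)) = -2*(6 - 2/7) = -2*40/7 = -80/7)
((-1 - 5)²*86 + X(-7)) + D(129) = ((-1 - 5)²*86 - 80/7) - 1/99*129 = ((-6)²*86 - 80/7) - 43/33 = (36*86 - 80/7) - 43/33 = (3096 - 80/7) - 43/33 = 21592/7 - 43/33 = 712235/231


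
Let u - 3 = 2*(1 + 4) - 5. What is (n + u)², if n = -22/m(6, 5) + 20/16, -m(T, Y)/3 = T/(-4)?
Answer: 24649/1296 ≈ 19.019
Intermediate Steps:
u = 8 (u = 3 + (2*(1 + 4) - 5) = 3 + (2*5 - 5) = 3 + (10 - 5) = 3 + 5 = 8)
m(T, Y) = 3*T/4 (m(T, Y) = -3*T/(-4) = -3*T*(-1)/4 = -(-3)*T/4 = 3*T/4)
n = -131/36 (n = -22/((¾)*6) + 20/16 = -22/9/2 + 20*(1/16) = -22*2/9 + 5/4 = -44/9 + 5/4 = -131/36 ≈ -3.6389)
(n + u)² = (-131/36 + 8)² = (157/36)² = 24649/1296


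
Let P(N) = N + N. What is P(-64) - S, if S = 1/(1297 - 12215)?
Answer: -1397503/10918 ≈ -128.00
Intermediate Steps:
S = -1/10918 (S = 1/(-10918) = -1/10918 ≈ -9.1592e-5)
P(N) = 2*N
P(-64) - S = 2*(-64) - 1*(-1/10918) = -128 + 1/10918 = -1397503/10918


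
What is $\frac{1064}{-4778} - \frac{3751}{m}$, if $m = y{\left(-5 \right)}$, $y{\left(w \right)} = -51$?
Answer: $\frac{8934007}{121839} \approx 73.326$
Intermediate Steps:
$m = -51$
$\frac{1064}{-4778} - \frac{3751}{m} = \frac{1064}{-4778} - \frac{3751}{-51} = 1064 \left(- \frac{1}{4778}\right) - - \frac{3751}{51} = - \frac{532}{2389} + \frac{3751}{51} = \frac{8934007}{121839}$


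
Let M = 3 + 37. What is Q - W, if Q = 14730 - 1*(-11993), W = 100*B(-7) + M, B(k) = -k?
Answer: 25983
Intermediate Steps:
M = 40
W = 740 (W = 100*(-1*(-7)) + 40 = 100*7 + 40 = 700 + 40 = 740)
Q = 26723 (Q = 14730 + 11993 = 26723)
Q - W = 26723 - 1*740 = 26723 - 740 = 25983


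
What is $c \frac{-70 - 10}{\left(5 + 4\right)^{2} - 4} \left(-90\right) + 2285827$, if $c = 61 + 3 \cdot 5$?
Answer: $\frac{176555879}{77} \approx 2.2929 \cdot 10^{6}$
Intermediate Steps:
$c = 76$ ($c = 61 + 15 = 76$)
$c \frac{-70 - 10}{\left(5 + 4\right)^{2} - 4} \left(-90\right) + 2285827 = 76 \frac{-70 - 10}{\left(5 + 4\right)^{2} - 4} \left(-90\right) + 2285827 = 76 \left(- \frac{80}{9^{2} - 4}\right) \left(-90\right) + 2285827 = 76 \left(- \frac{80}{81 - 4}\right) \left(-90\right) + 2285827 = 76 \left(- \frac{80}{77}\right) \left(-90\right) + 2285827 = \left(- \frac{6080}{77}\right) \left(-90\right) + 2285827 = \frac{547200}{77} + 2285827 = \frac{176555879}{77}$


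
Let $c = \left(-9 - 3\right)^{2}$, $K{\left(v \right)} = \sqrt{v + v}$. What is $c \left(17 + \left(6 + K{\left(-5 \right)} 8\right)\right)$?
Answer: $3312 + 1152 i \sqrt{10} \approx 3312.0 + 3642.9 i$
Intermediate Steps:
$K{\left(v \right)} = \sqrt{2} \sqrt{v}$ ($K{\left(v \right)} = \sqrt{2 v} = \sqrt{2} \sqrt{v}$)
$c = 144$ ($c = \left(-12\right)^{2} = 144$)
$c \left(17 + \left(6 + K{\left(-5 \right)} 8\right)\right) = 144 \left(17 + \left(6 + \sqrt{2} \sqrt{-5} \cdot 8\right)\right) = 144 \left(17 + \left(6 + \sqrt{2} i \sqrt{5} \cdot 8\right)\right) = 144 \left(17 + \left(6 + i \sqrt{10} \cdot 8\right)\right) = 144 \left(17 + \left(6 + 8 i \sqrt{10}\right)\right) = 144 \left(23 + 8 i \sqrt{10}\right) = 3312 + 1152 i \sqrt{10}$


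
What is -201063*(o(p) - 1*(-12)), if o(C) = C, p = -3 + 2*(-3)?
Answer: -603189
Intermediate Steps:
p = -9 (p = -3 - 6 = -9)
-201063*(o(p) - 1*(-12)) = -201063*(-9 - 1*(-12)) = -201063*(-9 + 12) = -201063*3 = -603189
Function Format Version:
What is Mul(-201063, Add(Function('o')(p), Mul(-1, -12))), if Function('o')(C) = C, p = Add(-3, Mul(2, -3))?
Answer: -603189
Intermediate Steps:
p = -9 (p = Add(-3, -6) = -9)
Mul(-201063, Add(Function('o')(p), Mul(-1, -12))) = Mul(-201063, Add(-9, Mul(-1, -12))) = Mul(-201063, Add(-9, 12)) = Mul(-201063, 3) = -603189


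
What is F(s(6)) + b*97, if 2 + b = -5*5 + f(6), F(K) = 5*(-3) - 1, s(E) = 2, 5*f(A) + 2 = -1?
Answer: -13466/5 ≈ -2693.2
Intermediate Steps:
f(A) = -⅗ (f(A) = -⅖ + (⅕)*(-1) = -⅖ - ⅕ = -⅗)
F(K) = -16 (F(K) = -15 - 1 = -16)
b = -138/5 (b = -2 + (-5*5 - ⅗) = -2 + (-25 - ⅗) = -2 - 128/5 = -138/5 ≈ -27.600)
F(s(6)) + b*97 = -16 - 138/5*97 = -16 - 13386/5 = -13466/5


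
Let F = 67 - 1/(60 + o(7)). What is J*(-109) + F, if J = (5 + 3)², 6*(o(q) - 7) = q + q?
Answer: -1437075/208 ≈ -6909.0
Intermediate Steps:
o(q) = 7 + q/3 (o(q) = 7 + (q + q)/6 = 7 + (2*q)/6 = 7 + q/3)
F = 13933/208 (F = 67 - 1/(60 + (7 + (⅓)*7)) = 67 - 1/(60 + (7 + 7/3)) = 67 - 1/(60 + 28/3) = 67 - 1/208/3 = 67 - 1*3/208 = 67 - 3/208 = 13933/208 ≈ 66.986)
J = 64 (J = 8² = 64)
J*(-109) + F = 64*(-109) + 13933/208 = -6976 + 13933/208 = -1437075/208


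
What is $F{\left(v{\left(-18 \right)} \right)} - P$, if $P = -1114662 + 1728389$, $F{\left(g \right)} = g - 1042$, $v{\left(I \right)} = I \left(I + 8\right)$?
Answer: $-614589$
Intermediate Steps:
$v{\left(I \right)} = I \left(8 + I\right)$
$F{\left(g \right)} = -1042 + g$
$P = 613727$
$F{\left(v{\left(-18 \right)} \right)} - P = \left(-1042 - 18 \left(8 - 18\right)\right) - 613727 = \left(-1042 - -180\right) - 613727 = \left(-1042 + 180\right) - 613727 = -862 - 613727 = -614589$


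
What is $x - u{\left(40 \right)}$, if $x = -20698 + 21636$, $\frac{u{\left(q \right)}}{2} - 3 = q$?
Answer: $852$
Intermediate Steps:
$u{\left(q \right)} = 6 + 2 q$
$x = 938$
$x - u{\left(40 \right)} = 938 - \left(6 + 2 \cdot 40\right) = 938 - \left(6 + 80\right) = 938 - 86 = 852$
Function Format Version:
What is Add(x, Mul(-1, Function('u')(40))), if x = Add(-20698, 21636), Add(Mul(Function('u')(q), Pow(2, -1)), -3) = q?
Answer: 852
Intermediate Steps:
Function('u')(q) = Add(6, Mul(2, q))
x = 938
Add(x, Mul(-1, Function('u')(40))) = Add(938, Mul(-1, Add(6, Mul(2, 40)))) = Add(938, Mul(-1, Add(6, 80))) = Add(938, Mul(-1, 86)) = Add(938, -86) = 852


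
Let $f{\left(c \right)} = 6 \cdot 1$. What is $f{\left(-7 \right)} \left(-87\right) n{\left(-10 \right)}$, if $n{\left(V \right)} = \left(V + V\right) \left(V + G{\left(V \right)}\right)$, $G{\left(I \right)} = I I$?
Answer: $939600$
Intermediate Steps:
$f{\left(c \right)} = 6$
$G{\left(I \right)} = I^{2}$
$n{\left(V \right)} = 2 V \left(V + V^{2}\right)$ ($n{\left(V \right)} = \left(V + V\right) \left(V + V^{2}\right) = 2 V \left(V + V^{2}\right)$)
$f{\left(-7 \right)} \left(-87\right) n{\left(-10 \right)} = 6 \left(-87\right) 2 \left(-10\right)^{2} \left(1 - 10\right) = - 522 \cdot 2 \cdot 100 \left(-9\right) = \left(-522\right) \left(-1800\right) = 939600$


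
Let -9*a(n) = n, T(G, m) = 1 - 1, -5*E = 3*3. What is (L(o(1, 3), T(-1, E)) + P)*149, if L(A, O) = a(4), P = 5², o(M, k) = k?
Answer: 32929/9 ≈ 3658.8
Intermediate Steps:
E = -9/5 (E = -3*3/5 = -⅕*9 = -9/5 ≈ -1.8000)
T(G, m) = 0
a(n) = -n/9
P = 25
L(A, O) = -4/9 (L(A, O) = -⅑*4 = -4/9)
(L(o(1, 3), T(-1, E)) + P)*149 = (-4/9 + 25)*149 = (221/9)*149 = 32929/9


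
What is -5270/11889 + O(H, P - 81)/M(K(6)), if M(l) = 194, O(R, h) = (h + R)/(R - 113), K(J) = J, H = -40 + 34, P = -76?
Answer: -119725313/274469454 ≈ -0.43621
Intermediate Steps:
H = -6
O(R, h) = (R + h)/(-113 + R)
-5270/11889 + O(H, P - 81)/M(K(6)) = -5270/11889 + ((-6 + (-76 - 81))/(-113 - 6))/194 = -5270*1/11889 + ((-6 - 157)/(-119))*(1/194) = -5270/11889 - 1/119*(-163)*(1/194) = -5270/11889 + (163/119)*(1/194) = -5270/11889 + 163/23086 = -119725313/274469454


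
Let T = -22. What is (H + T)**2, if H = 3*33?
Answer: 5929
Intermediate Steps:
H = 99
(H + T)**2 = (99 - 22)**2 = 77**2 = 5929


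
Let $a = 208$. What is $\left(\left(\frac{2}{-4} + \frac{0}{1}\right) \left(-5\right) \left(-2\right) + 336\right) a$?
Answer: $68848$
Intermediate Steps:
$\left(\left(\frac{2}{-4} + \frac{0}{1}\right) \left(-5\right) \left(-2\right) + 336\right) a = \left(\left(\frac{2}{-4} + \frac{0}{1}\right) \left(-5\right) \left(-2\right) + 336\right) 208 = \left(\left(2 \left(- \frac{1}{4}\right) + 0 \cdot 1\right) \left(-5\right) \left(-2\right) + 336\right) 208 = \left(\left(- \frac{1}{2} + 0\right) \left(-5\right) \left(-2\right) + 336\right) 208 = \left(\left(- \frac{1}{2}\right) \left(-5\right) \left(-2\right) + 336\right) 208 = \left(\frac{5}{2} \left(-2\right) + 336\right) 208 = \left(-5 + 336\right) 208 = 331 \cdot 208 = 68848$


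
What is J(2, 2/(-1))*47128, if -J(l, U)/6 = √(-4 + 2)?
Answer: -282768*I*√2 ≈ -3.9989e+5*I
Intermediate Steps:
J(l, U) = -6*I*√2 (J(l, U) = -6*√(-4 + 2) = -6*I*√2)
J(2, 2/(-1))*47128 = -6*I*√2*47128 = -282768*I*√2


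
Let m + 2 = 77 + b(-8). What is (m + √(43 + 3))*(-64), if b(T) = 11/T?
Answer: -4712 - 64*√46 ≈ -5146.1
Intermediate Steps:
m = 589/8 (m = -2 + (77 + 11/(-8)) = -2 + (77 + 11*(-⅛)) = -2 + (77 - 11/8) = -2 + 605/8 = 589/8 ≈ 73.625)
(m + √(43 + 3))*(-64) = (589/8 + √(43 + 3))*(-64) = (589/8 + √46)*(-64) = -4712 - 64*√46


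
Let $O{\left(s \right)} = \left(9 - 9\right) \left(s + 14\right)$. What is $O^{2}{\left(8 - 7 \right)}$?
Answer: $0$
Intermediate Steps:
$O{\left(s \right)} = 0$ ($O{\left(s \right)} = \left(9 - 9\right) \left(14 + s\right) = 0 \left(14 + s\right) = 0$)
$O^{2}{\left(8 - 7 \right)} = 0^{2} = 0$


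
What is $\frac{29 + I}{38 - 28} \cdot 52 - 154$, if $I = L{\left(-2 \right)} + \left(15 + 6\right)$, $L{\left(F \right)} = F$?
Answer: $\frac{478}{5} \approx 95.6$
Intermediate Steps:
$I = 19$ ($I = -2 + \left(15 + 6\right) = -2 + 21 = 19$)
$\frac{29 + I}{38 - 28} \cdot 52 - 154 = \frac{29 + 19}{38 - 28} \cdot 52 - 154 = \frac{48}{10} \cdot 52 - 154 = 48 \cdot \frac{1}{10} \cdot 52 - 154 = \frac{24}{5} \cdot 52 - 154 = \frac{1248}{5} - 154 = \frac{478}{5}$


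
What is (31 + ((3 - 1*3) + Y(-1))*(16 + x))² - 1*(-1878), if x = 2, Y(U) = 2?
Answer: 6367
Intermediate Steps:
(31 + ((3 - 1*3) + Y(-1))*(16 + x))² - 1*(-1878) = (31 + ((3 - 1*3) + 2)*(16 + 2))² - 1*(-1878) = (31 + ((3 - 3) + 2)*18)² + 1878 = (31 + (0 + 2)*18)² + 1878 = (31 + 2*18)² + 1878 = (31 + 36)² + 1878 = 67² + 1878 = 4489 + 1878 = 6367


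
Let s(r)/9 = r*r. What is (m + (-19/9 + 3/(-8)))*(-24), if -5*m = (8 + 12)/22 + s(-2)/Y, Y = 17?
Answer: 208117/2805 ≈ 74.195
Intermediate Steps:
s(r) = 9*r² (s(r) = 9*(r*r) = 9*r²)
m = -566/935 (m = -((8 + 12)/22 + (9*(-2)²)/17)/5 = -(20*(1/22) + (9*4)*(1/17))/5 = -(10/11 + 36*(1/17))/5 = -(10/11 + 36/17)/5 = -⅕*566/187 = -566/935 ≈ -0.60535)
(m + (-19/9 + 3/(-8)))*(-24) = (-566/935 + (-19/9 + 3/(-8)))*(-24) = (-566/935 + (-19*⅑ + 3*(-⅛)))*(-24) = (-566/935 + (-19/9 - 3/8))*(-24) = (-566/935 - 179/72)*(-24) = -208117/67320*(-24) = 208117/2805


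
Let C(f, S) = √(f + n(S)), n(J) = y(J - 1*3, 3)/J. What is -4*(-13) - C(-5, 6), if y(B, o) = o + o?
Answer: 52 - 2*I ≈ 52.0 - 2.0*I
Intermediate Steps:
y(B, o) = 2*o
n(J) = 6/J (n(J) = (2*3)/J = 6/J)
C(f, S) = √(f + 6/S)
-4*(-13) - C(-5, 6) = -4*(-13) - √(-5 + 6/6) = 52 - √(-5 + 6*(⅙)) = 52 - √(-5 + 1) = 52 - √(-4) = 52 - 2*I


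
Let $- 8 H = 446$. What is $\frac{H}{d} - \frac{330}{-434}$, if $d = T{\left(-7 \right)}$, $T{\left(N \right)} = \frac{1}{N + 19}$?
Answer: $- \frac{145008}{217} \approx -668.24$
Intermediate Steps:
$T{\left(N \right)} = \frac{1}{19 + N}$
$d = \frac{1}{12}$ ($d = \frac{1}{19 - 7} = \frac{1}{12} \approx 0.083333$)
$H = - \frac{223}{4}$ ($H = \left(- \frac{1}{8}\right) 446 = - \frac{223}{4} \approx -55.75$)
$\frac{H}{d} - \frac{330}{-434} = - \frac{223 \frac{1}{\frac{1}{12}}}{4} - \frac{330}{-434} = \left(- \frac{223}{4}\right) 12 - - \frac{165}{217} = -669 + \frac{165}{217} = - \frac{145008}{217}$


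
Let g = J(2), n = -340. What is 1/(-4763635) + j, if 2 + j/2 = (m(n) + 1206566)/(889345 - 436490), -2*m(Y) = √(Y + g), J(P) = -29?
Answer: 573267178053/431447185585 - 3*I*√41/452855 ≈ 1.3287 - 4.2418e-5*I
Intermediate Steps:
g = -29
m(Y) = -√(-29 + Y)/2 (m(Y) = -√(Y - 29)/2 = -√(-29 + Y)/2)
j = 601712/452855 - 3*I*√41/452855 (j = -4 + 2*((-√(-29 - 340)/2 + 1206566)/(889345 - 436490)) = -4 + 2*((-3*I*√41/2 + 1206566)/452855) = -4 + 2*((-3*I*√41/2 + 1206566)*(1/452855)) = -4 + 2*((1206566 - 3*I*√41/2)*(1/452855)) = -4 + 2*(1206566/452855 - 3*I*√41/905710) = -4 + (2413132/452855 - 3*I*√41/452855) = 601712/452855 - 3*I*√41/452855 ≈ 1.3287 - 4.2418e-5*I)
1/(-4763635) + j = 1/(-4763635) + (601712/452855 - 3*I*√41/452855) = -1/4763635 + (601712/452855 - 3*I*√41/452855) = 573267178053/431447185585 - 3*I*√41/452855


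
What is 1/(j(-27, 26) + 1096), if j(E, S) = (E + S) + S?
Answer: 1/1121 ≈ 0.00089206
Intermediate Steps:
j(E, S) = E + 2*S
1/(j(-27, 26) + 1096) = 1/((-27 + 2*26) + 1096) = 1/((-27 + 52) + 1096) = 1/(25 + 1096) = 1/1121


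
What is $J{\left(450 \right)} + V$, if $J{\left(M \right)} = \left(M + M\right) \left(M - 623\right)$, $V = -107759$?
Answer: $-263459$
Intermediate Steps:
$J{\left(M \right)} = 2 M \left(-623 + M\right)$
$J{\left(450 \right)} + V = 2 \cdot 450 \left(-623 + 450\right) - 107759 = 2 \cdot 450 \left(-173\right) - 107759 = -155700 - 107759 = -263459$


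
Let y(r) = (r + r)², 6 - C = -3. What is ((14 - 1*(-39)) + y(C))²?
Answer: 142129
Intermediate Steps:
C = 9 (C = 6 - 1*(-3) = 6 + 3 = 9)
y(r) = 4*r² (y(r) = (2*r)² = 4*r²)
((14 - 1*(-39)) + y(C))² = ((14 - 1*(-39)) + 4*9²)² = ((14 + 39) + 4*81)² = (53 + 324)² = 377² = 142129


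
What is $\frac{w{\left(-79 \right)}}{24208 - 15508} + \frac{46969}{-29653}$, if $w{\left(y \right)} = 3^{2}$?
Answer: $- \frac{10470857}{6614900} \approx -1.5829$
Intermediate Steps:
$w{\left(y \right)} = 9$
$\frac{w{\left(-79 \right)}}{24208 - 15508} + \frac{46969}{-29653} = \frac{9}{24208 - 15508} + \frac{46969}{-29653} = \frac{9}{8700} + 46969 \left(- \frac{1}{29653}\right) = 9 \cdot \frac{1}{8700} - \frac{3613}{2281} = \frac{3}{2900} - \frac{3613}{2281} = - \frac{10470857}{6614900}$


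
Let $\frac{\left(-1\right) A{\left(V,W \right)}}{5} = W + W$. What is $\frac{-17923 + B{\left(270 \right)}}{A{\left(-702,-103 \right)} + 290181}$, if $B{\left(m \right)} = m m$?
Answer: $\frac{54977}{291211} \approx 0.18879$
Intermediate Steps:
$A{\left(V,W \right)} = - 10 W$ ($A{\left(V,W \right)} = - 5 \left(W + W\right) = - 5 \cdot 2 W = - 10 W$)
$B{\left(m \right)} = m^{2}$
$\frac{-17923 + B{\left(270 \right)}}{A{\left(-702,-103 \right)} + 290181} = \frac{-17923 + 270^{2}}{\left(-10\right) \left(-103\right) + 290181} = \frac{-17923 + 72900}{1030 + 290181} = \frac{54977}{291211}$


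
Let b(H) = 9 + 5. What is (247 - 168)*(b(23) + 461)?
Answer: 37525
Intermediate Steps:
b(H) = 14
(247 - 168)*(b(23) + 461) = (247 - 168)*(14 + 461) = 79*475 = 37525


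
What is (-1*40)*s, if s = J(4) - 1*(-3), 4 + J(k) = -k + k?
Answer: 40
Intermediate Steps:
J(k) = -4 (J(k) = -4 + (-k + k) = -4 + 0 = -4)
s = -1 (s = -4 - 1*(-3) = -4 + 3 = -1)
(-1*40)*s = -1*40*(-1) = -40*(-1) = 40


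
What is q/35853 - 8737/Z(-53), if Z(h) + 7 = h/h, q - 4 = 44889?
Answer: 104505673/71706 ≈ 1457.4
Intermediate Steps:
q = 44893 (q = 4 + 44889 = 44893)
Z(h) = -6 (Z(h) = -7 + h/h = -7 + 1 = -6)
q/35853 - 8737/Z(-53) = 44893/35853 - 8737/(-6) = 44893*(1/35853) - 8737*(-1/6) = 44893/35853 + 8737/6 = 104505673/71706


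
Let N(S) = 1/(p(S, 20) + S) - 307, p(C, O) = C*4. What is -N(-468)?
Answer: 718381/2340 ≈ 307.00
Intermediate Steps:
p(C, O) = 4*C
N(S) = -307 + 1/(5*S) (N(S) = 1/(4*S + S) - 307 = 1/(5*S) - 307 = -307 + 1/(5*S))
-N(-468) = -(-307 + (⅕)/(-468)) = -(-307 + (⅕)*(-1/468)) = -(-307 - 1/2340) = -1*(-718381/2340) = 718381/2340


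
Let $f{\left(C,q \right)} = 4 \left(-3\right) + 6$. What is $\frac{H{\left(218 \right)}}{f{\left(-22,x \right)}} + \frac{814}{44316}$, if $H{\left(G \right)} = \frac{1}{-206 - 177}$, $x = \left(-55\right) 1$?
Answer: $\frac{79787}{4243257} \approx 0.018803$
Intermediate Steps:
$x = -55$
$H{\left(G \right)} = - \frac{1}{383}$ ($H{\left(G \right)} = \frac{1}{-383} = - \frac{1}{383}$)
$f{\left(C,q \right)} = -6$ ($f{\left(C,q \right)} = -12 + 6 = -6$)
$\frac{H{\left(218 \right)}}{f{\left(-22,x \right)}} + \frac{814}{44316} = - \frac{1}{383 \left(-6\right)} + \frac{814}{44316} = \left(- \frac{1}{383}\right) \left(- \frac{1}{6}\right) + 814 \cdot \frac{1}{44316} = \frac{1}{2298} + \frac{407}{22158} = \frac{79787}{4243257}$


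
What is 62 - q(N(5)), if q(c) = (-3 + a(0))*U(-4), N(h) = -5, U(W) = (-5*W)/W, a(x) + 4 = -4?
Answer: 7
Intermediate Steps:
a(x) = -8 (a(x) = -4 - 4 = -8)
U(W) = -5
q(c) = 55 (q(c) = (-3 - 8)*(-5) = -11*(-5) = 55)
62 - q(N(5)) = 62 - 1*55 = 62 - 55 = 7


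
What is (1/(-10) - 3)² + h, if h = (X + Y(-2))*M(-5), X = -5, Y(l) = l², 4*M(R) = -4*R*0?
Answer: 961/100 ≈ 9.6100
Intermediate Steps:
M(R) = 0 (M(R) = (-4*R*0)/4 = (¼)*0 = 0)
h = 0 (h = (-5 + (-2)²)*0 = (-5 + 4)*0 = -1*0 = 0)
(1/(-10) - 3)² + h = (1/(-10) - 3)² + 0 = (-⅒ - 3)² + 0 = (-31/10)² + 0 = 961/100 + 0 = 961/100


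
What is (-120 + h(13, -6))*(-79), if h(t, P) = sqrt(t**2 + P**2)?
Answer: 9480 - 79*sqrt(205) ≈ 8348.9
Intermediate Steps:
h(t, P) = sqrt(P**2 + t**2)
(-120 + h(13, -6))*(-79) = (-120 + sqrt((-6)**2 + 13**2))*(-79) = (-120 + sqrt(36 + 169))*(-79) = (-120 + sqrt(205))*(-79) = 9480 - 79*sqrt(205)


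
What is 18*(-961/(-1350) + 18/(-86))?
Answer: 29173/3225 ≈ 9.0459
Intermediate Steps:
18*(-961/(-1350) + 18/(-86)) = 18*(-961*(-1/1350) + 18*(-1/86)) = 18*(961/1350 - 9/43) = 18*(29173/58050) = 29173/3225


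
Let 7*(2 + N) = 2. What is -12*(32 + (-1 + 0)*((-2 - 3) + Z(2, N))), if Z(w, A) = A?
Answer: -3252/7 ≈ -464.57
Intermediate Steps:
N = -12/7 (N = -2 + (⅐)*2 = -2 + 2/7 = -12/7 ≈ -1.7143)
-12*(32 + (-1 + 0)*((-2 - 3) + Z(2, N))) = -12*(32 + (-1 + 0)*((-2 - 3) - 12/7)) = -12*(32 - (-5 - 12/7)) = -12*(32 - 1*(-47/7)) = -12*(32 + 47/7) = -12*271/7 = -3252/7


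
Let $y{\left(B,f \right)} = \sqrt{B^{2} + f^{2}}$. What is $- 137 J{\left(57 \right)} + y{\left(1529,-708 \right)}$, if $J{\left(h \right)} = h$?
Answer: $-7809 + \sqrt{2839105} \approx -6124.0$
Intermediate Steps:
$- 137 J{\left(57 \right)} + y{\left(1529,-708 \right)} = \left(-137\right) 57 + \sqrt{1529^{2} + \left(-708\right)^{2}} = -7809 + \sqrt{2337841 + 501264} = -7809 + \sqrt{2839105}$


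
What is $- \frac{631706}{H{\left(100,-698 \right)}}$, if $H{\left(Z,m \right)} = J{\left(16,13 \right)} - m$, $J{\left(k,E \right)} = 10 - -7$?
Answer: $- \frac{631706}{715} \approx -883.5$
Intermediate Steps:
$J{\left(k,E \right)} = 17$ ($J{\left(k,E \right)} = 10 + 7 = 17$)
$H{\left(Z,m \right)} = 17 - m$
$- \frac{631706}{H{\left(100,-698 \right)}} = - \frac{631706}{17 - -698} = - \frac{631706}{17 + 698} = - \frac{631706}{715}$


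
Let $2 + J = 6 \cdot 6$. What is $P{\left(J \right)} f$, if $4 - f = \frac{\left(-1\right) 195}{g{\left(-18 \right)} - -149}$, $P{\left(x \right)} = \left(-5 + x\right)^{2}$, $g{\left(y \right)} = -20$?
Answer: $\frac{199317}{43} \approx 4635.3$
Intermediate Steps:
$J = 34$ ($J = -2 + 6 \cdot 6 = -2 + 36 = 34$)
$f = \frac{237}{43}$ ($f = 4 - \frac{\left(-1\right) 195}{-20 - -149} = 4 - - \frac{195}{-20 + 149} = 4 - - \frac{195}{129} = 4 - \left(-195\right) \frac{1}{129} = 4 - - \frac{65}{43} = 4 + \frac{65}{43} = \frac{237}{43} \approx 5.5116$)
$P{\left(J \right)} f = \left(-5 + 34\right)^{2} \cdot \frac{237}{43} = 29^{2} \cdot \frac{237}{43} = 841 \cdot \frac{237}{43} = \frac{199317}{43}$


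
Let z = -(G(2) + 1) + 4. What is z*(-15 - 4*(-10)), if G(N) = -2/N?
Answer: 100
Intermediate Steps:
z = 4 (z = -(-2/2 + 1) + 4 = -(-2*½ + 1) + 4 = -(-1 + 1) + 4 = -0 + 4 = -1*0 + 4 = 0 + 4 = 4)
z*(-15 - 4*(-10)) = 4*(-15 - 4*(-10)) = 4*(-15 - 1*(-40)) = 4*(-15 + 40) = 4*25 = 100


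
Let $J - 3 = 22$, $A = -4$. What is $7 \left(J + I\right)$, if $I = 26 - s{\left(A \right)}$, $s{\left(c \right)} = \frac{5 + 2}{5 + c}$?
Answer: $308$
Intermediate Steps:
$J = 25$ ($J = 3 + 22 = 25$)
$s{\left(c \right)} = \frac{7}{5 + c}$
$I = 19$ ($I = 26 - \frac{7}{5 - 4} = 26 - \frac{7}{1} = 26 - 7 \cdot 1 = 26 - 7 = 19$)
$7 \left(J + I\right) = 7 \left(25 + 19\right) = 7 \cdot 44 = 308$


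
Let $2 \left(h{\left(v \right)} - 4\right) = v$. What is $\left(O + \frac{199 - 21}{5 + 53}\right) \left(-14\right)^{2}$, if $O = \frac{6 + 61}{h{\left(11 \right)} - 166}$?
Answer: $\frac{4698316}{9077} \approx 517.61$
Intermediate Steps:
$h{\left(v \right)} = 4 + \frac{v}{2}$
$O = - \frac{134}{313}$ ($O = \frac{6 + 61}{\left(4 + \frac{1}{2} \cdot 11\right) - 166} = \frac{67}{\left(4 + \frac{11}{2}\right) - 166} = \frac{67}{\frac{19}{2} - 166} = \frac{67}{- \frac{313}{2}} = 67 \left(- \frac{2}{313}\right) = - \frac{134}{313} \approx -0.42811$)
$\left(O + \frac{199 - 21}{5 + 53}\right) \left(-14\right)^{2} = \left(- \frac{134}{313} + \frac{199 - 21}{5 + 53}\right) \left(-14\right)^{2} = \left(- \frac{134}{313} + \frac{178}{58}\right) 196 = \left(- \frac{134}{313} + 178 \cdot \frac{1}{58}\right) 196 = \left(- \frac{134}{313} + \frac{89}{29}\right) 196 = \frac{23971}{9077} \cdot 196 = \frac{4698316}{9077}$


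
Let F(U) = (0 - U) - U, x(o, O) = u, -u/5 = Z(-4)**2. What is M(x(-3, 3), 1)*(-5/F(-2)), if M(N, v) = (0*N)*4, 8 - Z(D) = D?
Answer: 0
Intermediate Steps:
Z(D) = 8 - D
u = -720 (u = -5*(8 - 1*(-4))**2 = -5*(8 + 4)**2 = -5*12**2 = -5*144 = -720)
x(o, O) = -720
M(N, v) = 0 (M(N, v) = 0*4 = 0)
F(U) = -2*U (F(U) = -U - U = -2*U)
M(x(-3, 3), 1)*(-5/F(-2)) = 0*(-5/((-2*(-2)))) = 0*(-5/4) = 0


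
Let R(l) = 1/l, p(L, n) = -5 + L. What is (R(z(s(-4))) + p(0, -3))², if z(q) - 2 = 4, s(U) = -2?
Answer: 841/36 ≈ 23.361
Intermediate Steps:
z(q) = 6 (z(q) = 2 + 4 = 6)
R(l) = 1/l
(R(z(s(-4))) + p(0, -3))² = (1/6 + (-5 + 0))² = (⅙ - 5)² = (-29/6)² = 841/36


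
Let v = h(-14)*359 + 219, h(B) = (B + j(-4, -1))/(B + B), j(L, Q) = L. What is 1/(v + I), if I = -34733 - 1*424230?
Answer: -14/6419185 ≈ -2.1810e-6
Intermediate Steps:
I = -458963 (I = -34733 - 424230 = -458963)
h(B) = (-4 + B)/(2*B) (h(B) = (B - 4)/(B + B) = (-4 + B)/((2*B)) = (-4 + B)*(1/(2*B)) = (-4 + B)/(2*B))
v = 6297/14 (v = ((1/2)*(-4 - 14)/(-14))*359 + 219 = ((1/2)*(-1/14)*(-18))*359 + 219 = (9/14)*359 + 219 = 3231/14 + 219 = 6297/14 ≈ 449.79)
1/(v + I) = 1/(6297/14 - 458963) = 1/(-6419185/14) = -14/6419185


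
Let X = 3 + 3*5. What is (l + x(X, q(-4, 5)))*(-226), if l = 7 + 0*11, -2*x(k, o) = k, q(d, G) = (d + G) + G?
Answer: 452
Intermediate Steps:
X = 18 (X = 3 + 15 = 18)
q(d, G) = d + 2*G (q(d, G) = (G + d) + G = d + 2*G)
x(k, o) = -k/2
l = 7 (l = 7 + 0 = 7)
(l + x(X, q(-4, 5)))*(-226) = (7 - ½*18)*(-226) = (7 - 9)*(-226) = -2*(-226) = 452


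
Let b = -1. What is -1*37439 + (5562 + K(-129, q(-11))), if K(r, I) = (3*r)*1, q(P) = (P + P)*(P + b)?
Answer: -32264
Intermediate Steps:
q(P) = 2*P*(-1 + P) (q(P) = (P + P)*(P - 1) = (2*P)*(-1 + P) = 2*P*(-1 + P))
K(r, I) = 3*r
-1*37439 + (5562 + K(-129, q(-11))) = -1*37439 + (5562 + 3*(-129)) = -37439 + (5562 - 387) = -37439 + 5175 = -32264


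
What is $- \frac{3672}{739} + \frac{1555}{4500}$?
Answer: $- \frac{3074971}{665100} \approx -4.6233$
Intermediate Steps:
$- \frac{3672}{739} + \frac{1555}{4500} = \left(-3672\right) \frac{1}{739} + 1555 \cdot \frac{1}{4500} = - \frac{3672}{739} + \frac{311}{900} = - \frac{3074971}{665100}$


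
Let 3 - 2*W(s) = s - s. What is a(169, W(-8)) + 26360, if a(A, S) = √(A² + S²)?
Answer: 26360 + √114253/2 ≈ 26529.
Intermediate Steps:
W(s) = 3/2 (W(s) = 3/2 - (s - s)/2 = 3/2 - ½*0 = 3/2 + 0 = 3/2)
a(169, W(-8)) + 26360 = √(169² + (3/2)²) + 26360 = √(28561 + 9/4) + 26360 = √(114253/4) + 26360 = √114253/2 + 26360 = 26360 + √114253/2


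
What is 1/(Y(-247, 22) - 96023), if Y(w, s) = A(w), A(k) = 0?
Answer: -1/96023 ≈ -1.0414e-5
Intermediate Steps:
Y(w, s) = 0
1/(Y(-247, 22) - 96023) = 1/(0 - 96023) = 1/(-96023) = -1/96023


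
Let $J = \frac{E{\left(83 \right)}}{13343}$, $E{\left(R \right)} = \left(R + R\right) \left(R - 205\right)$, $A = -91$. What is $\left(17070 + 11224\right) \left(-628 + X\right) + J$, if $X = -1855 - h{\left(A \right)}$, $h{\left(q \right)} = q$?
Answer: $- \frac{903044226316}{13343} \approx -6.7679 \cdot 10^{7}$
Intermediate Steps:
$X = -1764$ ($X = -1855 - -91 = -1855 + 91 = -1764$)
$E{\left(R \right)} = 2 R \left(-205 + R\right)$
$J = - \frac{20252}{13343}$ ($J = \frac{2 \cdot 83 \left(-205 + 83\right)}{13343} = 2 \cdot 83 \left(-122\right) \frac{1}{13343} = \left(-20252\right) \frac{1}{13343} = - \frac{20252}{13343} \approx -1.5178$)
$\left(17070 + 11224\right) \left(-628 + X\right) + J = \left(17070 + 11224\right) \left(-628 - 1764\right) - \frac{20252}{13343} = 28294 \left(-2392\right) - \frac{20252}{13343} = -67679248 - \frac{20252}{13343} = - \frac{903044226316}{13343}$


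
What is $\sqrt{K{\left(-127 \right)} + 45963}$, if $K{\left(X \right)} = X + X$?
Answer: $\sqrt{45709} \approx 213.8$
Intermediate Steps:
$K{\left(X \right)} = 2 X$
$\sqrt{K{\left(-127 \right)} + 45963} = \sqrt{2 \left(-127\right) + 45963} = \sqrt{-254 + 45963} = \sqrt{45709}$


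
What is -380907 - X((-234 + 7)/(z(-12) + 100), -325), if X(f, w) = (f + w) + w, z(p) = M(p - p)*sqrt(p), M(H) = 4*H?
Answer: -38025473/100 ≈ -3.8025e+5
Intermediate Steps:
z(p) = 0 (z(p) = (4*(p - p))*sqrt(p) = (4*0)*sqrt(p) = 0*sqrt(p) = 0)
X(f, w) = f + 2*w
-380907 - X((-234 + 7)/(z(-12) + 100), -325) = -380907 - ((-234 + 7)/(0 + 100) + 2*(-325)) = -380907 - (-227/100 - 650) = -380907 - 1*(-65227/100) = -380907 + 65227/100 = -38025473/100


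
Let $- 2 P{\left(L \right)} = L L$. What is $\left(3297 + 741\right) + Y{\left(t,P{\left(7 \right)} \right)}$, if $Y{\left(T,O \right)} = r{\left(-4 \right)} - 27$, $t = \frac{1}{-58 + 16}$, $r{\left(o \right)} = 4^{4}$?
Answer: $4267$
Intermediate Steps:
$P{\left(L \right)} = - \frac{L^{2}}{2}$ ($P{\left(L \right)} = - \frac{L L}{2} = - \frac{L^{2}}{2}$)
$r{\left(o \right)} = 256$
$t = - \frac{1}{42}$ ($t = \frac{1}{-42} = - \frac{1}{42} \approx -0.02381$)
$Y{\left(T,O \right)} = 229$ ($Y{\left(T,O \right)} = 256 - 27 = 229$)
$\left(3297 + 741\right) + Y{\left(t,P{\left(7 \right)} \right)} = \left(3297 + 741\right) + 229 = 4038 + 229 = 4267$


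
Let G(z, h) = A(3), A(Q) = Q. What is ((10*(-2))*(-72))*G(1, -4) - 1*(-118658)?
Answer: 122978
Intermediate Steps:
G(z, h) = 3
((10*(-2))*(-72))*G(1, -4) - 1*(-118658) = ((10*(-2))*(-72))*3 - 1*(-118658) = -20*(-72)*3 + 118658 = 1440*3 + 118658 = 4320 + 118658 = 122978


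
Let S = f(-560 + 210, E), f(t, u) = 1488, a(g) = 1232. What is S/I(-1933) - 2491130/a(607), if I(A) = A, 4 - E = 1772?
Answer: -2408593753/1190728 ≈ -2022.8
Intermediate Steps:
E = -1768 (E = 4 - 1*1772 = 4 - 1772 = -1768)
S = 1488
S/I(-1933) - 2491130/a(607) = 1488/(-1933) - 2491130/1232 = 1488*(-1/1933) - 2491130*1/1232 = -1488/1933 - 1245565/616 = -2408593753/1190728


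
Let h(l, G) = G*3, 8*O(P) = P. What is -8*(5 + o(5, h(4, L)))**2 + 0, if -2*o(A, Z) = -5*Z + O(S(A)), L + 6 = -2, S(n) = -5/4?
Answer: -12355225/512 ≈ -24131.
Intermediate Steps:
S(n) = -5/4 (S(n) = -5*1/4 = -5/4)
L = -8 (L = -6 - 2 = -8)
O(P) = P/8
h(l, G) = 3*G
o(A, Z) = 5/64 + 5*Z/2 (o(A, Z) = -(-5*Z + (1/8)*(-5/4))/2 = -(-5*Z - 5/32)/2 = -(-5/32 - 5*Z)/2 = 5/64 + 5*Z/2)
-8*(5 + o(5, h(4, L)))**2 + 0 = -8*(5 + (5/64 + 5*(3*(-8))/2))**2 + 0 = -8*(5 + (5/64 + (5/2)*(-24)))**2 + 0 = -8*(5 + (5/64 - 60))**2 + 0 = -8*(5 - 3835/64)**2 + 0 = -8*(-3515/64)**2 + 0 = -8*12355225/4096 + 0 = -12355225/512 + 0 = -12355225/512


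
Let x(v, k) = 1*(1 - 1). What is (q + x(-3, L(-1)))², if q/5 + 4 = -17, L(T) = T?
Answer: 11025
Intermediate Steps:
x(v, k) = 0 (x(v, k) = 1*0 = 0)
q = -105 (q = -20 + 5*(-17) = -20 - 85 = -105)
(q + x(-3, L(-1)))² = (-105 + 0)² = (-105)² = 11025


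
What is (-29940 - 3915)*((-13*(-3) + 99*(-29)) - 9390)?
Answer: 413775810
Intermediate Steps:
(-29940 - 3915)*((-13*(-3) + 99*(-29)) - 9390) = -33855*((39 - 2871) - 9390) = -33855*(-2832 - 9390) = -33855*(-12222) = 413775810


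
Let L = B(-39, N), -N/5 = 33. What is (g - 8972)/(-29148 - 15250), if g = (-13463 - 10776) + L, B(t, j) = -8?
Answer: 33219/44398 ≈ 0.74821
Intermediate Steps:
N = -165 (N = -5*33 = -165)
L = -8
g = -24247 (g = (-13463 - 10776) - 8 = -24239 - 8 = -24247)
(g - 8972)/(-29148 - 15250) = (-24247 - 8972)/(-29148 - 15250) = -33219/(-44398) = -33219*(-1/44398) = 33219/44398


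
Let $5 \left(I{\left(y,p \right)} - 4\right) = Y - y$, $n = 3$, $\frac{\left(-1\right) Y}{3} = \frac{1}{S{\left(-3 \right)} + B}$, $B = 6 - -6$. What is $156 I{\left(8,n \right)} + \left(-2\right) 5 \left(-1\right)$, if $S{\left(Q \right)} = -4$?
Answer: $\frac{3727}{10} \approx 372.7$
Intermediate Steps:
$B = 12$ ($B = 6 + 6 = 12$)
$Y = - \frac{3}{8}$ ($Y = - \frac{3}{-4 + 12} = - \frac{3}{8} \approx -0.375$)
$I{\left(y,p \right)} = \frac{157}{40} - \frac{y}{5}$ ($I{\left(y,p \right)} = 4 + \frac{- \frac{3}{8} - y}{5} = 4 - \left(\frac{3}{40} + \frac{y}{5}\right) = \frac{157}{40} - \frac{y}{5}$)
$156 I{\left(8,n \right)} + \left(-2\right) 5 \left(-1\right) = 156 \left(\frac{157}{40} - \frac{8}{5}\right) + \left(-2\right) 5 \left(-1\right) = 156 \left(\frac{157}{40} - \frac{8}{5}\right) - -10 = 156 \cdot \frac{93}{40} + 10 = \frac{3627}{10} + 10 = \frac{3727}{10}$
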